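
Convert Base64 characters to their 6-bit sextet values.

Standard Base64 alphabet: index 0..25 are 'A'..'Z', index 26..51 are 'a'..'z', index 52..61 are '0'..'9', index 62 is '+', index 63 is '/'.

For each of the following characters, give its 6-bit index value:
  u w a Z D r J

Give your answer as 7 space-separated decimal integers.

'u': a..z range, 26 + ord('u') − ord('a') = 46
'w': a..z range, 26 + ord('w') − ord('a') = 48
'a': a..z range, 26 + ord('a') − ord('a') = 26
'Z': A..Z range, ord('Z') − ord('A') = 25
'D': A..Z range, ord('D') − ord('A') = 3
'r': a..z range, 26 + ord('r') − ord('a') = 43
'J': A..Z range, ord('J') − ord('A') = 9

Answer: 46 48 26 25 3 43 9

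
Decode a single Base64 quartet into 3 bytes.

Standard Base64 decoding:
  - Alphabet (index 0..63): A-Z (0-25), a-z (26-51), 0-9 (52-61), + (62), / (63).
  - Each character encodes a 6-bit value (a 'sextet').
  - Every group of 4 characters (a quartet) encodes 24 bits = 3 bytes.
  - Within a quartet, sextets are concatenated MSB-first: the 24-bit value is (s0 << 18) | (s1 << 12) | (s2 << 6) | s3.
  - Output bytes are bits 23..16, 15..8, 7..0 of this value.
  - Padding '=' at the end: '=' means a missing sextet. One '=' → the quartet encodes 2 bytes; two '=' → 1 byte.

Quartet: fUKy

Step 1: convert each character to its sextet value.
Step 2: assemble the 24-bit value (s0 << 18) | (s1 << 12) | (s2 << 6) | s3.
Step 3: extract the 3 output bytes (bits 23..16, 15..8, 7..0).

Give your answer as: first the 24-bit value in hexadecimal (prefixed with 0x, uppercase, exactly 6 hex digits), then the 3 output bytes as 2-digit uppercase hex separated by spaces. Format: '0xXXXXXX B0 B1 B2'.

Sextets: f=31, U=20, K=10, y=50
24-bit: (31<<18) | (20<<12) | (10<<6) | 50
      = 0x7C0000 | 0x014000 | 0x000280 | 0x000032
      = 0x7D42B2
Bytes: (v>>16)&0xFF=7D, (v>>8)&0xFF=42, v&0xFF=B2

Answer: 0x7D42B2 7D 42 B2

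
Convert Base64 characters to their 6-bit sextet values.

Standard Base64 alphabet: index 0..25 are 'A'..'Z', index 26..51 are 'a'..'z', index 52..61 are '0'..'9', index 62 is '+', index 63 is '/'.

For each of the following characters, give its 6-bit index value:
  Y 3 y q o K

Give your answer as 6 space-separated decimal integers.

'Y': A..Z range, ord('Y') − ord('A') = 24
'3': 0..9 range, 52 + ord('3') − ord('0') = 55
'y': a..z range, 26 + ord('y') − ord('a') = 50
'q': a..z range, 26 + ord('q') − ord('a') = 42
'o': a..z range, 26 + ord('o') − ord('a') = 40
'K': A..Z range, ord('K') − ord('A') = 10

Answer: 24 55 50 42 40 10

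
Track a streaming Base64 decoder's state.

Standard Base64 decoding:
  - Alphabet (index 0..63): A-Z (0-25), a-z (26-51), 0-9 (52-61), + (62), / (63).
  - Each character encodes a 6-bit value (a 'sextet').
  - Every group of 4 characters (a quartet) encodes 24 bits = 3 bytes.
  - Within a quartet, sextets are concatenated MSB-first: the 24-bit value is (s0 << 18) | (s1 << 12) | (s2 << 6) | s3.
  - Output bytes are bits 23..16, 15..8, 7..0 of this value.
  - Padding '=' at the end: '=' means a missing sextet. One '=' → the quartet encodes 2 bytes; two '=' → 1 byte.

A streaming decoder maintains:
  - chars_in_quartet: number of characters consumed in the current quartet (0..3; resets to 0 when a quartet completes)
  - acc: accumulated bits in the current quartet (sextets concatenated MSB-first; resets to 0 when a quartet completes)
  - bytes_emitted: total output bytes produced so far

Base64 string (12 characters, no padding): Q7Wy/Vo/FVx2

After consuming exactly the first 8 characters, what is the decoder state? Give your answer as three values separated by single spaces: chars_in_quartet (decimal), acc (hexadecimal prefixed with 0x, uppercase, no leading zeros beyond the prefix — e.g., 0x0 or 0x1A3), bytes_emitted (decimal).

Answer: 0 0x0 6

Derivation:
After char 0 ('Q'=16): chars_in_quartet=1 acc=0x10 bytes_emitted=0
After char 1 ('7'=59): chars_in_quartet=2 acc=0x43B bytes_emitted=0
After char 2 ('W'=22): chars_in_quartet=3 acc=0x10ED6 bytes_emitted=0
After char 3 ('y'=50): chars_in_quartet=4 acc=0x43B5B2 -> emit 43 B5 B2, reset; bytes_emitted=3
After char 4 ('/'=63): chars_in_quartet=1 acc=0x3F bytes_emitted=3
After char 5 ('V'=21): chars_in_quartet=2 acc=0xFD5 bytes_emitted=3
After char 6 ('o'=40): chars_in_quartet=3 acc=0x3F568 bytes_emitted=3
After char 7 ('/'=63): chars_in_quartet=4 acc=0xFD5A3F -> emit FD 5A 3F, reset; bytes_emitted=6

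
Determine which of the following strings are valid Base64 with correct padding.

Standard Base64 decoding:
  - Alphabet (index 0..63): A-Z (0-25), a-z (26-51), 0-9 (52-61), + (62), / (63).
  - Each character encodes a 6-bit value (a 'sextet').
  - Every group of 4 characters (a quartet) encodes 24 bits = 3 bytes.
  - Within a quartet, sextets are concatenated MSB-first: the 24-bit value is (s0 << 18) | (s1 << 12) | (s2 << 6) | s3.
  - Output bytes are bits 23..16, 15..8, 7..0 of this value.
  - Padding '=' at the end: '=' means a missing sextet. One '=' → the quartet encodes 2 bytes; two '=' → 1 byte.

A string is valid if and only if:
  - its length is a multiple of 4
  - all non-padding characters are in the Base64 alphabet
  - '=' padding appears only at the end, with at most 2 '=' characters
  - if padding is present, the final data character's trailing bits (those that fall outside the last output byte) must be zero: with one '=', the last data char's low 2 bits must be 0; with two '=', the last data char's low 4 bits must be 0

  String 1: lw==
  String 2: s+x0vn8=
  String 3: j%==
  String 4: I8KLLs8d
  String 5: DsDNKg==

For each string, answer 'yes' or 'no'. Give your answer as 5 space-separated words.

Answer: yes yes no yes yes

Derivation:
String 1: 'lw==' → valid
String 2: 's+x0vn8=' → valid
String 3: 'j%==' → invalid (bad char(s): ['%'])
String 4: 'I8KLLs8d' → valid
String 5: 'DsDNKg==' → valid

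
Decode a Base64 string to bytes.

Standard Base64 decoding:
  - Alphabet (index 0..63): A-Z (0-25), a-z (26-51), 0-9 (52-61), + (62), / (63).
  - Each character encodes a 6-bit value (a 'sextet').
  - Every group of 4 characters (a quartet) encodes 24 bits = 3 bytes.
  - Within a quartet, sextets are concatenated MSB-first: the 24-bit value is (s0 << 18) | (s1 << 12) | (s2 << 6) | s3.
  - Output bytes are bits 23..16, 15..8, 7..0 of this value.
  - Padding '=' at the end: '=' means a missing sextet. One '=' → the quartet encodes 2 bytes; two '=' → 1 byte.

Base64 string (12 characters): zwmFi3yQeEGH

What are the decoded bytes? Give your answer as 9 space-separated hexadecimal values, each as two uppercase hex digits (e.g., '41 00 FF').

After char 0 ('z'=51): chars_in_quartet=1 acc=0x33 bytes_emitted=0
After char 1 ('w'=48): chars_in_quartet=2 acc=0xCF0 bytes_emitted=0
After char 2 ('m'=38): chars_in_quartet=3 acc=0x33C26 bytes_emitted=0
After char 3 ('F'=5): chars_in_quartet=4 acc=0xCF0985 -> emit CF 09 85, reset; bytes_emitted=3
After char 4 ('i'=34): chars_in_quartet=1 acc=0x22 bytes_emitted=3
After char 5 ('3'=55): chars_in_quartet=2 acc=0x8B7 bytes_emitted=3
After char 6 ('y'=50): chars_in_quartet=3 acc=0x22DF2 bytes_emitted=3
After char 7 ('Q'=16): chars_in_quartet=4 acc=0x8B7C90 -> emit 8B 7C 90, reset; bytes_emitted=6
After char 8 ('e'=30): chars_in_quartet=1 acc=0x1E bytes_emitted=6
After char 9 ('E'=4): chars_in_quartet=2 acc=0x784 bytes_emitted=6
After char 10 ('G'=6): chars_in_quartet=3 acc=0x1E106 bytes_emitted=6
After char 11 ('H'=7): chars_in_quartet=4 acc=0x784187 -> emit 78 41 87, reset; bytes_emitted=9

Answer: CF 09 85 8B 7C 90 78 41 87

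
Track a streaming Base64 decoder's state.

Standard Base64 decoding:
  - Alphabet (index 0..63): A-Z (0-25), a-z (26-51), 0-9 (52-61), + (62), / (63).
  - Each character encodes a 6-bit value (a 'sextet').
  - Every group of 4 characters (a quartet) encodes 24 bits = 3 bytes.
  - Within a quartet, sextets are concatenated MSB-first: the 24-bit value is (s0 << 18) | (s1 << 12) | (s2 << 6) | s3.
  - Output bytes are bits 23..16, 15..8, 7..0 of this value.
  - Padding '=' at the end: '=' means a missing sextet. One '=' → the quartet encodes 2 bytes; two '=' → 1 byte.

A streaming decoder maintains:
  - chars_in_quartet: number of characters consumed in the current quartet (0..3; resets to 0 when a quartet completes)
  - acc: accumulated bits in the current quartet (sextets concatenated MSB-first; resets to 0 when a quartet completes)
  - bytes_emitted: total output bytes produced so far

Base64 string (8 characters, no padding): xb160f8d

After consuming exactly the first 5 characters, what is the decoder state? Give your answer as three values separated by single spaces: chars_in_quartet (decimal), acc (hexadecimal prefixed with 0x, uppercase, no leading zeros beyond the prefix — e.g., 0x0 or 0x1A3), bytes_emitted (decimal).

After char 0 ('x'=49): chars_in_quartet=1 acc=0x31 bytes_emitted=0
After char 1 ('b'=27): chars_in_quartet=2 acc=0xC5B bytes_emitted=0
After char 2 ('1'=53): chars_in_quartet=3 acc=0x316F5 bytes_emitted=0
After char 3 ('6'=58): chars_in_quartet=4 acc=0xC5BD7A -> emit C5 BD 7A, reset; bytes_emitted=3
After char 4 ('0'=52): chars_in_quartet=1 acc=0x34 bytes_emitted=3

Answer: 1 0x34 3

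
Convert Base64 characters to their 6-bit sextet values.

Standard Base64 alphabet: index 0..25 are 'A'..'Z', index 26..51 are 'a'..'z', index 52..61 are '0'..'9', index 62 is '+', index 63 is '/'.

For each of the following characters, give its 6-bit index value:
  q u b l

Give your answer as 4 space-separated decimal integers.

Answer: 42 46 27 37

Derivation:
'q': a..z range, 26 + ord('q') − ord('a') = 42
'u': a..z range, 26 + ord('u') − ord('a') = 46
'b': a..z range, 26 + ord('b') − ord('a') = 27
'l': a..z range, 26 + ord('l') − ord('a') = 37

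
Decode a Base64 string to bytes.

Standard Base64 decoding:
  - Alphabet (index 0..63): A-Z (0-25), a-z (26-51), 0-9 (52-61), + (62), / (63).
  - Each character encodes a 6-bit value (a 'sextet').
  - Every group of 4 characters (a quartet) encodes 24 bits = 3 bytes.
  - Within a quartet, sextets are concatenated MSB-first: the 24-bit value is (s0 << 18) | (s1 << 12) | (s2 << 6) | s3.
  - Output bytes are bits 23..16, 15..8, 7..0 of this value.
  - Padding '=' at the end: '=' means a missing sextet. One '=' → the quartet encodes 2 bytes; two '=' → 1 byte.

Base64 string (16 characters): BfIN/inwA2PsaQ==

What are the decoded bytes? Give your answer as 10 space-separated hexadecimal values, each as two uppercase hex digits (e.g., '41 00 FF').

Answer: 05 F2 0D FE 29 F0 03 63 EC 69

Derivation:
After char 0 ('B'=1): chars_in_quartet=1 acc=0x1 bytes_emitted=0
After char 1 ('f'=31): chars_in_quartet=2 acc=0x5F bytes_emitted=0
After char 2 ('I'=8): chars_in_quartet=3 acc=0x17C8 bytes_emitted=0
After char 3 ('N'=13): chars_in_quartet=4 acc=0x5F20D -> emit 05 F2 0D, reset; bytes_emitted=3
After char 4 ('/'=63): chars_in_quartet=1 acc=0x3F bytes_emitted=3
After char 5 ('i'=34): chars_in_quartet=2 acc=0xFE2 bytes_emitted=3
After char 6 ('n'=39): chars_in_quartet=3 acc=0x3F8A7 bytes_emitted=3
After char 7 ('w'=48): chars_in_quartet=4 acc=0xFE29F0 -> emit FE 29 F0, reset; bytes_emitted=6
After char 8 ('A'=0): chars_in_quartet=1 acc=0x0 bytes_emitted=6
After char 9 ('2'=54): chars_in_quartet=2 acc=0x36 bytes_emitted=6
After char 10 ('P'=15): chars_in_quartet=3 acc=0xD8F bytes_emitted=6
After char 11 ('s'=44): chars_in_quartet=4 acc=0x363EC -> emit 03 63 EC, reset; bytes_emitted=9
After char 12 ('a'=26): chars_in_quartet=1 acc=0x1A bytes_emitted=9
After char 13 ('Q'=16): chars_in_quartet=2 acc=0x690 bytes_emitted=9
Padding '==': partial quartet acc=0x690 -> emit 69; bytes_emitted=10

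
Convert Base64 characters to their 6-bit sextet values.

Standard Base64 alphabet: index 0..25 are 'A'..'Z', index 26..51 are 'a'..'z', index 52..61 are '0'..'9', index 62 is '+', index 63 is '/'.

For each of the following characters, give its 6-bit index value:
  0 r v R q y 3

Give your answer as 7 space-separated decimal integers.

'0': 0..9 range, 52 + ord('0') − ord('0') = 52
'r': a..z range, 26 + ord('r') − ord('a') = 43
'v': a..z range, 26 + ord('v') − ord('a') = 47
'R': A..Z range, ord('R') − ord('A') = 17
'q': a..z range, 26 + ord('q') − ord('a') = 42
'y': a..z range, 26 + ord('y') − ord('a') = 50
'3': 0..9 range, 52 + ord('3') − ord('0') = 55

Answer: 52 43 47 17 42 50 55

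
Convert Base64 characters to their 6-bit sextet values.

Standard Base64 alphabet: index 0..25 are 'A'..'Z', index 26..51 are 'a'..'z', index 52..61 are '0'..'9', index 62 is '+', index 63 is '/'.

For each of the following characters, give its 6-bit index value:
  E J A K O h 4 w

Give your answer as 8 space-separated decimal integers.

Answer: 4 9 0 10 14 33 56 48

Derivation:
'E': A..Z range, ord('E') − ord('A') = 4
'J': A..Z range, ord('J') − ord('A') = 9
'A': A..Z range, ord('A') − ord('A') = 0
'K': A..Z range, ord('K') − ord('A') = 10
'O': A..Z range, ord('O') − ord('A') = 14
'h': a..z range, 26 + ord('h') − ord('a') = 33
'4': 0..9 range, 52 + ord('4') − ord('0') = 56
'w': a..z range, 26 + ord('w') − ord('a') = 48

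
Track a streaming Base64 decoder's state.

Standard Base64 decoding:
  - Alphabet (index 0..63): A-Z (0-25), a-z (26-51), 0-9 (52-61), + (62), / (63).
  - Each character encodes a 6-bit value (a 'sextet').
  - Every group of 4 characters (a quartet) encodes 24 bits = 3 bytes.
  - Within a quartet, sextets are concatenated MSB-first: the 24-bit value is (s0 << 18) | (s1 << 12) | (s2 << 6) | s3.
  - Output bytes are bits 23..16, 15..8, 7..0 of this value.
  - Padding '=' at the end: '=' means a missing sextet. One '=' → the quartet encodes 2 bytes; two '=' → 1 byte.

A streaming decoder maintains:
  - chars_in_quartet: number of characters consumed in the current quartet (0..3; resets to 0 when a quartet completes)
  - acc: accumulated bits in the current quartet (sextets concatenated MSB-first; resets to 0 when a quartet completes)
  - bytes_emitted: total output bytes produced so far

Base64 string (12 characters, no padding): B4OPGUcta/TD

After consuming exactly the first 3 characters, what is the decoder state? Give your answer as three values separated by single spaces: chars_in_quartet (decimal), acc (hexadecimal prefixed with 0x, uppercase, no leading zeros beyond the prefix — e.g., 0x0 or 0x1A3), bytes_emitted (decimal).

Answer: 3 0x1E0E 0

Derivation:
After char 0 ('B'=1): chars_in_quartet=1 acc=0x1 bytes_emitted=0
After char 1 ('4'=56): chars_in_quartet=2 acc=0x78 bytes_emitted=0
After char 2 ('O'=14): chars_in_quartet=3 acc=0x1E0E bytes_emitted=0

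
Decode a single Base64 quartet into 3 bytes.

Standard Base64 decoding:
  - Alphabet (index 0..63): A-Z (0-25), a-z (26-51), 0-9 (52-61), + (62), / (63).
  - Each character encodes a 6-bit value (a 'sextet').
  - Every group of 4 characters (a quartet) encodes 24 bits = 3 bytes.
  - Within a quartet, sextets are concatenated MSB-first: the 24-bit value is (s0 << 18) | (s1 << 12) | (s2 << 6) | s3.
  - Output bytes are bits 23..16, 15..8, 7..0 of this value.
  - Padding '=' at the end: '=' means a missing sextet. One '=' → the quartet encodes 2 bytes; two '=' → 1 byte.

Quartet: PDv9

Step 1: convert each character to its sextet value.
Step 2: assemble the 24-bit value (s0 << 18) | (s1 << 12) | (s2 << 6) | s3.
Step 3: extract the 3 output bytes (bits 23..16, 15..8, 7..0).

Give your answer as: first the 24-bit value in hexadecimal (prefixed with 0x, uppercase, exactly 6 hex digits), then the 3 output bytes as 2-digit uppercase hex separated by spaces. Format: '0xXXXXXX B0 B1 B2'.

Sextets: P=15, D=3, v=47, 9=61
24-bit: (15<<18) | (3<<12) | (47<<6) | 61
      = 0x3C0000 | 0x003000 | 0x000BC0 | 0x00003D
      = 0x3C3BFD
Bytes: (v>>16)&0xFF=3C, (v>>8)&0xFF=3B, v&0xFF=FD

Answer: 0x3C3BFD 3C 3B FD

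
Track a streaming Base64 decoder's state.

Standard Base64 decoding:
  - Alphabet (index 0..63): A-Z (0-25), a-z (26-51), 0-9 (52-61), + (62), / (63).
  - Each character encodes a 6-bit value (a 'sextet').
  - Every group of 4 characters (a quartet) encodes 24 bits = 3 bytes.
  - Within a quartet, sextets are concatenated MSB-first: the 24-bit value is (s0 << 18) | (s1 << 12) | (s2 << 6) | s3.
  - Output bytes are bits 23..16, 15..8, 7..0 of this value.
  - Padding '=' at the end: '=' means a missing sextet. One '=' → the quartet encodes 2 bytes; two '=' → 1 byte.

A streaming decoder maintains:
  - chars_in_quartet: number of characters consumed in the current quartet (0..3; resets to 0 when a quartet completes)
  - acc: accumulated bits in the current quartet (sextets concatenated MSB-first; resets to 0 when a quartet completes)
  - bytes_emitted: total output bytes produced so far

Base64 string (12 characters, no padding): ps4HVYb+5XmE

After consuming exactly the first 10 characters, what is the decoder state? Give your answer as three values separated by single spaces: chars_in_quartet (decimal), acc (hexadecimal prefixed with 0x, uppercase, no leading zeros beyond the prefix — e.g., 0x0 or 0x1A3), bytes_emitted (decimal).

Answer: 2 0xE57 6

Derivation:
After char 0 ('p'=41): chars_in_quartet=1 acc=0x29 bytes_emitted=0
After char 1 ('s'=44): chars_in_quartet=2 acc=0xA6C bytes_emitted=0
After char 2 ('4'=56): chars_in_quartet=3 acc=0x29B38 bytes_emitted=0
After char 3 ('H'=7): chars_in_quartet=4 acc=0xA6CE07 -> emit A6 CE 07, reset; bytes_emitted=3
After char 4 ('V'=21): chars_in_quartet=1 acc=0x15 bytes_emitted=3
After char 5 ('Y'=24): chars_in_quartet=2 acc=0x558 bytes_emitted=3
After char 6 ('b'=27): chars_in_quartet=3 acc=0x1561B bytes_emitted=3
After char 7 ('+'=62): chars_in_quartet=4 acc=0x5586FE -> emit 55 86 FE, reset; bytes_emitted=6
After char 8 ('5'=57): chars_in_quartet=1 acc=0x39 bytes_emitted=6
After char 9 ('X'=23): chars_in_quartet=2 acc=0xE57 bytes_emitted=6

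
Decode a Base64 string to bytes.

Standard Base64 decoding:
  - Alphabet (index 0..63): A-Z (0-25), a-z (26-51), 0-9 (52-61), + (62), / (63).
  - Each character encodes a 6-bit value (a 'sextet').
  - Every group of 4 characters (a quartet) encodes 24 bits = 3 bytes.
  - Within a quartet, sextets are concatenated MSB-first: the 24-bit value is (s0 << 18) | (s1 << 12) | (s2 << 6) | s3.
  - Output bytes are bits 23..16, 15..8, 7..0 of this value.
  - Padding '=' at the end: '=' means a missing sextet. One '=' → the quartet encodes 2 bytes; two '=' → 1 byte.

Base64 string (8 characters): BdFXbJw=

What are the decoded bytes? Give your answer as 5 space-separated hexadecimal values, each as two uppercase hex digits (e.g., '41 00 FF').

Answer: 05 D1 57 6C 9C

Derivation:
After char 0 ('B'=1): chars_in_quartet=1 acc=0x1 bytes_emitted=0
After char 1 ('d'=29): chars_in_quartet=2 acc=0x5D bytes_emitted=0
After char 2 ('F'=5): chars_in_quartet=3 acc=0x1745 bytes_emitted=0
After char 3 ('X'=23): chars_in_quartet=4 acc=0x5D157 -> emit 05 D1 57, reset; bytes_emitted=3
After char 4 ('b'=27): chars_in_quartet=1 acc=0x1B bytes_emitted=3
After char 5 ('J'=9): chars_in_quartet=2 acc=0x6C9 bytes_emitted=3
After char 6 ('w'=48): chars_in_quartet=3 acc=0x1B270 bytes_emitted=3
Padding '=': partial quartet acc=0x1B270 -> emit 6C 9C; bytes_emitted=5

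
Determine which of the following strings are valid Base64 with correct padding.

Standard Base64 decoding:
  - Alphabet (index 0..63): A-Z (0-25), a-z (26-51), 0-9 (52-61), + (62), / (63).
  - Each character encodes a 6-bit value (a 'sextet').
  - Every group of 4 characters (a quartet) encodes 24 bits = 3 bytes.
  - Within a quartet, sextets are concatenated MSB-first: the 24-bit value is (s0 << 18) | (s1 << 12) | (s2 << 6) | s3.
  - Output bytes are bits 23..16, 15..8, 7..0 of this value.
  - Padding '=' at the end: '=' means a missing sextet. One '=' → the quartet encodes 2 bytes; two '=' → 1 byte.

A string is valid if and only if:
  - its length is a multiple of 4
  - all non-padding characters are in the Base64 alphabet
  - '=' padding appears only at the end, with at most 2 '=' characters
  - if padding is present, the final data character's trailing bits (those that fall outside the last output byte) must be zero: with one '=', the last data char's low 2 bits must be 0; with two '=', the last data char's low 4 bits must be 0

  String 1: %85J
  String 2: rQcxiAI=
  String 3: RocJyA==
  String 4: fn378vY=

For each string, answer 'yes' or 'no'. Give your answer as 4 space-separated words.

String 1: '%85J' → invalid (bad char(s): ['%'])
String 2: 'rQcxiAI=' → valid
String 3: 'RocJyA==' → valid
String 4: 'fn378vY=' → valid

Answer: no yes yes yes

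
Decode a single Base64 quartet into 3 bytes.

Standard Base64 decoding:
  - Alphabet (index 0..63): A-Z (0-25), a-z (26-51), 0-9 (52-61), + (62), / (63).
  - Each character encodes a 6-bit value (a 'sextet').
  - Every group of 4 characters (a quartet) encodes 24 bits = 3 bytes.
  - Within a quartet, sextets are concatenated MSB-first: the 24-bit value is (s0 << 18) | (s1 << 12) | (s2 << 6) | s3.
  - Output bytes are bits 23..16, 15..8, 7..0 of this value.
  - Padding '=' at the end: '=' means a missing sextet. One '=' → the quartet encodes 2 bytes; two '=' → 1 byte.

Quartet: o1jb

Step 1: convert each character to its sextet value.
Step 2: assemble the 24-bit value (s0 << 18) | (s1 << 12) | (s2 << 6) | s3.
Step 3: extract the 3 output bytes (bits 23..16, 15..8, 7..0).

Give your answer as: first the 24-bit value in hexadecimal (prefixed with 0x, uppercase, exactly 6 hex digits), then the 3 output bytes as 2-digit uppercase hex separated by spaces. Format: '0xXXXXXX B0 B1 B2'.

Answer: 0xA358DB A3 58 DB

Derivation:
Sextets: o=40, 1=53, j=35, b=27
24-bit: (40<<18) | (53<<12) | (35<<6) | 27
      = 0xA00000 | 0x035000 | 0x0008C0 | 0x00001B
      = 0xA358DB
Bytes: (v>>16)&0xFF=A3, (v>>8)&0xFF=58, v&0xFF=DB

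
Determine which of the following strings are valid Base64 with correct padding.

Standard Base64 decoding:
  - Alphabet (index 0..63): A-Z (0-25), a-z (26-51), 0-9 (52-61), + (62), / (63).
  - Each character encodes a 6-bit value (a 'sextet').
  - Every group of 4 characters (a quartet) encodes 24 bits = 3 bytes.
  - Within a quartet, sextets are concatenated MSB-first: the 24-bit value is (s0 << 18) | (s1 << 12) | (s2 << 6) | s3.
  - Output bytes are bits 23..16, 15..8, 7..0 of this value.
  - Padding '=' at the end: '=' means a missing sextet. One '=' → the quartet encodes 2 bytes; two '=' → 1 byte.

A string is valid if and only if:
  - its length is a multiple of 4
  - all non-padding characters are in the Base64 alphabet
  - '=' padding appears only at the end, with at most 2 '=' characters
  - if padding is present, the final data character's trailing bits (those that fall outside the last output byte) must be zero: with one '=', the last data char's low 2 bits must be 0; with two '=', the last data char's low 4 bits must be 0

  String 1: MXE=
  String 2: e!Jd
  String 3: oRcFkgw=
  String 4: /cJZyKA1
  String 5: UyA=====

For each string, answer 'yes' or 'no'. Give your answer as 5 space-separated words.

Answer: yes no yes yes no

Derivation:
String 1: 'MXE=' → valid
String 2: 'e!Jd' → invalid (bad char(s): ['!'])
String 3: 'oRcFkgw=' → valid
String 4: '/cJZyKA1' → valid
String 5: 'UyA=====' → invalid (5 pad chars (max 2))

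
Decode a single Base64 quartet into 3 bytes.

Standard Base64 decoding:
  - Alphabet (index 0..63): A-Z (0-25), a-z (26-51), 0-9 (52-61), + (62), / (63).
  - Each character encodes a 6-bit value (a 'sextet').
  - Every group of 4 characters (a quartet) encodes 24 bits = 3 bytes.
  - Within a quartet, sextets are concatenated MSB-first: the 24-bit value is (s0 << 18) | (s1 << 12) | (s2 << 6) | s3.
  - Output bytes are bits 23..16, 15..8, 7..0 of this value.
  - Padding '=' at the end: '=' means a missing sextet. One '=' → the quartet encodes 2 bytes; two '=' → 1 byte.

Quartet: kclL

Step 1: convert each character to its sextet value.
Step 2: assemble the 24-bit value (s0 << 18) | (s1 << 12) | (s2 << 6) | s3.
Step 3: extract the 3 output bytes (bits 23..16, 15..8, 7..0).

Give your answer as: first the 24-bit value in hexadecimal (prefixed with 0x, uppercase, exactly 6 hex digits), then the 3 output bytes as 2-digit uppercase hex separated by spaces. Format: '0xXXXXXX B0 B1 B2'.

Sextets: k=36, c=28, l=37, L=11
24-bit: (36<<18) | (28<<12) | (37<<6) | 11
      = 0x900000 | 0x01C000 | 0x000940 | 0x00000B
      = 0x91C94B
Bytes: (v>>16)&0xFF=91, (v>>8)&0xFF=C9, v&0xFF=4B

Answer: 0x91C94B 91 C9 4B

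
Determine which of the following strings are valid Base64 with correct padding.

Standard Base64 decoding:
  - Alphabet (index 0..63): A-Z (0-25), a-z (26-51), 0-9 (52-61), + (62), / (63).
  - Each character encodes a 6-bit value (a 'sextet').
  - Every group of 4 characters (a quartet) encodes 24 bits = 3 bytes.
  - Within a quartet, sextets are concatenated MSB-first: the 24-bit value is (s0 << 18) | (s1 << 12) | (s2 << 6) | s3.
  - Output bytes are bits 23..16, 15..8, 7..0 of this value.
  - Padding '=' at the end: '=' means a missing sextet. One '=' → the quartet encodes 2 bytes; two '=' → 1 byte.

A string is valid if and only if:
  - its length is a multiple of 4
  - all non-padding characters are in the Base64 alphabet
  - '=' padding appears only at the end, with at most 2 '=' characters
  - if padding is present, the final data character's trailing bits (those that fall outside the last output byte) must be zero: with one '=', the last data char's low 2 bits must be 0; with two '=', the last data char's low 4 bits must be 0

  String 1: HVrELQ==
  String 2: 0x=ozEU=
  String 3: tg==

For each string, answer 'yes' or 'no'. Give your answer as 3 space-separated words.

String 1: 'HVrELQ==' → valid
String 2: '0x=ozEU=' → invalid (bad char(s): ['=']; '=' in middle)
String 3: 'tg==' → valid

Answer: yes no yes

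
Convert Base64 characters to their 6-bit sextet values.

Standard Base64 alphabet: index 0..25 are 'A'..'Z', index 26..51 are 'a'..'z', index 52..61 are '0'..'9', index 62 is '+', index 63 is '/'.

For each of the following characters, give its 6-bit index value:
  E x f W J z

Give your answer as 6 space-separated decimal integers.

Answer: 4 49 31 22 9 51

Derivation:
'E': A..Z range, ord('E') − ord('A') = 4
'x': a..z range, 26 + ord('x') − ord('a') = 49
'f': a..z range, 26 + ord('f') − ord('a') = 31
'W': A..Z range, ord('W') − ord('A') = 22
'J': A..Z range, ord('J') − ord('A') = 9
'z': a..z range, 26 + ord('z') − ord('a') = 51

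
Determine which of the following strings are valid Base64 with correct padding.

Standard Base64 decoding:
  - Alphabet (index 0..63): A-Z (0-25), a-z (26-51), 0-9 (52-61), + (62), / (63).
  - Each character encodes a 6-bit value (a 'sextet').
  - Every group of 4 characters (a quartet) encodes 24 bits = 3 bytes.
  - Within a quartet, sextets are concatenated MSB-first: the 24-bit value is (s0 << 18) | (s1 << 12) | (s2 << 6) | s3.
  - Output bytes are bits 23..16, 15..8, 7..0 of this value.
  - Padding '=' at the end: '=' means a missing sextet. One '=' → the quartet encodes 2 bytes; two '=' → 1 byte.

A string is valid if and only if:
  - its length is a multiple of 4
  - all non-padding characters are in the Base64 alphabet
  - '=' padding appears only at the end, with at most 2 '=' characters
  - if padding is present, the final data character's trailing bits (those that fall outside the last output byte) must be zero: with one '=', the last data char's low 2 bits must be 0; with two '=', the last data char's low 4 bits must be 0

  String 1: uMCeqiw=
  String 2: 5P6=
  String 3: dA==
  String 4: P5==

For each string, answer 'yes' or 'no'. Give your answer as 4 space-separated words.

Answer: yes no yes no

Derivation:
String 1: 'uMCeqiw=' → valid
String 2: '5P6=' → invalid (bad trailing bits)
String 3: 'dA==' → valid
String 4: 'P5==' → invalid (bad trailing bits)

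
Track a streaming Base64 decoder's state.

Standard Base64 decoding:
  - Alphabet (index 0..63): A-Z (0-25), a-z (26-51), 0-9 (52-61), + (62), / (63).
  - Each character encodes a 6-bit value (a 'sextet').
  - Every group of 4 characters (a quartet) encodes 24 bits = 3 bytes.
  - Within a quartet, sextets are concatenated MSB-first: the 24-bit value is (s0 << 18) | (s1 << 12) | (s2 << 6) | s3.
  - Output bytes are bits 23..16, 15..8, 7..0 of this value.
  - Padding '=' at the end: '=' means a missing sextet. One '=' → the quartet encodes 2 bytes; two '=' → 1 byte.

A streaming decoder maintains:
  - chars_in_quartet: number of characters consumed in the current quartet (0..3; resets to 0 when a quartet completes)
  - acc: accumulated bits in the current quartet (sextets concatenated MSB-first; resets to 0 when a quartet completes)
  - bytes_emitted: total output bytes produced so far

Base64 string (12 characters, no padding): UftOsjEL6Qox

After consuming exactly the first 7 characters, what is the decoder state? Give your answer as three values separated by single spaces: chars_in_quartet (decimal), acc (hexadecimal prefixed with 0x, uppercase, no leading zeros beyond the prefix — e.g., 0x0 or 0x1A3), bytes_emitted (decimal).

Answer: 3 0x2C8C4 3

Derivation:
After char 0 ('U'=20): chars_in_quartet=1 acc=0x14 bytes_emitted=0
After char 1 ('f'=31): chars_in_quartet=2 acc=0x51F bytes_emitted=0
After char 2 ('t'=45): chars_in_quartet=3 acc=0x147ED bytes_emitted=0
After char 3 ('O'=14): chars_in_quartet=4 acc=0x51FB4E -> emit 51 FB 4E, reset; bytes_emitted=3
After char 4 ('s'=44): chars_in_quartet=1 acc=0x2C bytes_emitted=3
After char 5 ('j'=35): chars_in_quartet=2 acc=0xB23 bytes_emitted=3
After char 6 ('E'=4): chars_in_quartet=3 acc=0x2C8C4 bytes_emitted=3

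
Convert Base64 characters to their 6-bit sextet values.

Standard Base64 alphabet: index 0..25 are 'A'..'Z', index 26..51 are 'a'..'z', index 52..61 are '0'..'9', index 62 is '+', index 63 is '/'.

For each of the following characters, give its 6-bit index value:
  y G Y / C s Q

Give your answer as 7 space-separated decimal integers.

Answer: 50 6 24 63 2 44 16

Derivation:
'y': a..z range, 26 + ord('y') − ord('a') = 50
'G': A..Z range, ord('G') − ord('A') = 6
'Y': A..Z range, ord('Y') − ord('A') = 24
'/': index 63
'C': A..Z range, ord('C') − ord('A') = 2
's': a..z range, 26 + ord('s') − ord('a') = 44
'Q': A..Z range, ord('Q') − ord('A') = 16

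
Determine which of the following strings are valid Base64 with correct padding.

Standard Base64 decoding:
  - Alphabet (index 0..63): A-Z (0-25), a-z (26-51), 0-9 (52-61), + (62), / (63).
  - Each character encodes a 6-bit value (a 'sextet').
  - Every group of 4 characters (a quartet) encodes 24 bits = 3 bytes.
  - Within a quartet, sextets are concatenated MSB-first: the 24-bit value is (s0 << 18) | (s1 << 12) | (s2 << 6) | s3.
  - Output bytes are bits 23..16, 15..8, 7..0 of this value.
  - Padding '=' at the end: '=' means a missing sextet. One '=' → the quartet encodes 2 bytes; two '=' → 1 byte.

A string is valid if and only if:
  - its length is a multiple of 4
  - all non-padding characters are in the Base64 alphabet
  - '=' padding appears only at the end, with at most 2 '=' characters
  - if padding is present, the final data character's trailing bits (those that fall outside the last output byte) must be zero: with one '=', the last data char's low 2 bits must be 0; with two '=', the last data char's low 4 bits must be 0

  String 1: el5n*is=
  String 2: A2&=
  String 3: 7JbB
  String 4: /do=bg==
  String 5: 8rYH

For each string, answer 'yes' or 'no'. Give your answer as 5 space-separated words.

Answer: no no yes no yes

Derivation:
String 1: 'el5n*is=' → invalid (bad char(s): ['*'])
String 2: 'A2&=' → invalid (bad char(s): ['&'])
String 3: '7JbB' → valid
String 4: '/do=bg==' → invalid (bad char(s): ['=']; '=' in middle)
String 5: '8rYH' → valid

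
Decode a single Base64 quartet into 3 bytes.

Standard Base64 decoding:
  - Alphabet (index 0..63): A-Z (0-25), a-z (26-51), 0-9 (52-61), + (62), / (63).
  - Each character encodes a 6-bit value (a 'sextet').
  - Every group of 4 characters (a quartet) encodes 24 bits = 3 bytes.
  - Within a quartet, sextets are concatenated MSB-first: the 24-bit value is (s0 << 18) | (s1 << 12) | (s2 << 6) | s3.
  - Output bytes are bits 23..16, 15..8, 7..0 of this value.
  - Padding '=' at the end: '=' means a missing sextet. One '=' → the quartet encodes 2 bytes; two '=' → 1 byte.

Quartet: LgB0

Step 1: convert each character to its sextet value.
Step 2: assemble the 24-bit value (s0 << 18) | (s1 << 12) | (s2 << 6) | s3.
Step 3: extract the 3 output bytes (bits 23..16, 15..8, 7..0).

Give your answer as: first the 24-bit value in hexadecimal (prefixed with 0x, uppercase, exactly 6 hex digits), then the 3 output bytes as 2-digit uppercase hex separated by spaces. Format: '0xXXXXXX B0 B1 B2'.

Answer: 0x2E0074 2E 00 74

Derivation:
Sextets: L=11, g=32, B=1, 0=52
24-bit: (11<<18) | (32<<12) | (1<<6) | 52
      = 0x2C0000 | 0x020000 | 0x000040 | 0x000034
      = 0x2E0074
Bytes: (v>>16)&0xFF=2E, (v>>8)&0xFF=00, v&0xFF=74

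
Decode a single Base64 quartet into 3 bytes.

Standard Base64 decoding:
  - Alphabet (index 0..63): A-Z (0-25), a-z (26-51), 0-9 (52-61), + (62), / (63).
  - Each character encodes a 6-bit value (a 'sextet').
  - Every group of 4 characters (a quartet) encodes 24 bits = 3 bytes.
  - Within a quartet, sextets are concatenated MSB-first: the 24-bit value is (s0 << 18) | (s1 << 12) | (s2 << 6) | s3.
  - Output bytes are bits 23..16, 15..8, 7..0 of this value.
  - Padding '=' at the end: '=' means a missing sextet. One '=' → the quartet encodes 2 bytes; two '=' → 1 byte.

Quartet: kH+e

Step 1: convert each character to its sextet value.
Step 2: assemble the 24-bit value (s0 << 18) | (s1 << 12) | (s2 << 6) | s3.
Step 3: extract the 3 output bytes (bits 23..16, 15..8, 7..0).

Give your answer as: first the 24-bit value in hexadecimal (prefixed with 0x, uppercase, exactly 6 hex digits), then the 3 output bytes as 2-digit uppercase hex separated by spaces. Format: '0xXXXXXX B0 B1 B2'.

Sextets: k=36, H=7, +=62, e=30
24-bit: (36<<18) | (7<<12) | (62<<6) | 30
      = 0x900000 | 0x007000 | 0x000F80 | 0x00001E
      = 0x907F9E
Bytes: (v>>16)&0xFF=90, (v>>8)&0xFF=7F, v&0xFF=9E

Answer: 0x907F9E 90 7F 9E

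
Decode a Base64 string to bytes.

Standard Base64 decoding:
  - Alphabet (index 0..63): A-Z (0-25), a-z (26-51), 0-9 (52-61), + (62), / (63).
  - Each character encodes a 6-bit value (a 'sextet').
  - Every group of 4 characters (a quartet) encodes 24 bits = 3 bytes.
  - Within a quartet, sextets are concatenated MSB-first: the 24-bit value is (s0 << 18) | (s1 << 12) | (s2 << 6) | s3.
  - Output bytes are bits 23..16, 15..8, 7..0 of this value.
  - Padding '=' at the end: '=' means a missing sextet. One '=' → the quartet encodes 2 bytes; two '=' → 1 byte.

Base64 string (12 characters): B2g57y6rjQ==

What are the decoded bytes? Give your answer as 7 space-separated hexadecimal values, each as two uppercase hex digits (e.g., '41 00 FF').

Answer: 07 68 39 EF 2E AB 8D

Derivation:
After char 0 ('B'=1): chars_in_quartet=1 acc=0x1 bytes_emitted=0
After char 1 ('2'=54): chars_in_quartet=2 acc=0x76 bytes_emitted=0
After char 2 ('g'=32): chars_in_quartet=3 acc=0x1DA0 bytes_emitted=0
After char 3 ('5'=57): chars_in_quartet=4 acc=0x76839 -> emit 07 68 39, reset; bytes_emitted=3
After char 4 ('7'=59): chars_in_quartet=1 acc=0x3B bytes_emitted=3
After char 5 ('y'=50): chars_in_quartet=2 acc=0xEF2 bytes_emitted=3
After char 6 ('6'=58): chars_in_quartet=3 acc=0x3BCBA bytes_emitted=3
After char 7 ('r'=43): chars_in_quartet=4 acc=0xEF2EAB -> emit EF 2E AB, reset; bytes_emitted=6
After char 8 ('j'=35): chars_in_quartet=1 acc=0x23 bytes_emitted=6
After char 9 ('Q'=16): chars_in_quartet=2 acc=0x8D0 bytes_emitted=6
Padding '==': partial quartet acc=0x8D0 -> emit 8D; bytes_emitted=7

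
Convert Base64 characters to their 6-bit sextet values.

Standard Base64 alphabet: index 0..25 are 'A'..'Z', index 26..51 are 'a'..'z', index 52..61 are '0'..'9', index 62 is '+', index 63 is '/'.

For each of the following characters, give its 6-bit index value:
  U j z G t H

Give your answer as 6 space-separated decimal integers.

'U': A..Z range, ord('U') − ord('A') = 20
'j': a..z range, 26 + ord('j') − ord('a') = 35
'z': a..z range, 26 + ord('z') − ord('a') = 51
'G': A..Z range, ord('G') − ord('A') = 6
't': a..z range, 26 + ord('t') − ord('a') = 45
'H': A..Z range, ord('H') − ord('A') = 7

Answer: 20 35 51 6 45 7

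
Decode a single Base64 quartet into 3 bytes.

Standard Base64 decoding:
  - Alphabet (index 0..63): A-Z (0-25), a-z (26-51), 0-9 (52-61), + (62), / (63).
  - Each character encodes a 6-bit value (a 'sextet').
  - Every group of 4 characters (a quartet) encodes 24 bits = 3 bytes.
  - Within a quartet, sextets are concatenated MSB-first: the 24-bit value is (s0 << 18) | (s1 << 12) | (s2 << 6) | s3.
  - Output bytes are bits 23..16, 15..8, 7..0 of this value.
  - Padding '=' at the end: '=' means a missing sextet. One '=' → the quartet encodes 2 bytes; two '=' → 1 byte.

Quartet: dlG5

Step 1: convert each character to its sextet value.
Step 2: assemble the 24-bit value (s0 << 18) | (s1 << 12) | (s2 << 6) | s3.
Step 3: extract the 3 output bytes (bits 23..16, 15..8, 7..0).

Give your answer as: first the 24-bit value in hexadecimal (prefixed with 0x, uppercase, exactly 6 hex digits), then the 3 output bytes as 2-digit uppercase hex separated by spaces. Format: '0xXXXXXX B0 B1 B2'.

Answer: 0x7651B9 76 51 B9

Derivation:
Sextets: d=29, l=37, G=6, 5=57
24-bit: (29<<18) | (37<<12) | (6<<6) | 57
      = 0x740000 | 0x025000 | 0x000180 | 0x000039
      = 0x7651B9
Bytes: (v>>16)&0xFF=76, (v>>8)&0xFF=51, v&0xFF=B9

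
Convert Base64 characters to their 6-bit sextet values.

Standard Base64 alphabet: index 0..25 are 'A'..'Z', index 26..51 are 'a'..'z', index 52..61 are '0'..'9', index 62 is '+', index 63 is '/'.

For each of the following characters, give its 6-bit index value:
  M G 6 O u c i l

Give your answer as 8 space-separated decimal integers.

'M': A..Z range, ord('M') − ord('A') = 12
'G': A..Z range, ord('G') − ord('A') = 6
'6': 0..9 range, 52 + ord('6') − ord('0') = 58
'O': A..Z range, ord('O') − ord('A') = 14
'u': a..z range, 26 + ord('u') − ord('a') = 46
'c': a..z range, 26 + ord('c') − ord('a') = 28
'i': a..z range, 26 + ord('i') − ord('a') = 34
'l': a..z range, 26 + ord('l') − ord('a') = 37

Answer: 12 6 58 14 46 28 34 37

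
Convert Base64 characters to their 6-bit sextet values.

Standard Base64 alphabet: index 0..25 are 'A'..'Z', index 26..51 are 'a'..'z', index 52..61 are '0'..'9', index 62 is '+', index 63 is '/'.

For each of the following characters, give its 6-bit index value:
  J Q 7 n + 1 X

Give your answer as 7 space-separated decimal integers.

'J': A..Z range, ord('J') − ord('A') = 9
'Q': A..Z range, ord('Q') − ord('A') = 16
'7': 0..9 range, 52 + ord('7') − ord('0') = 59
'n': a..z range, 26 + ord('n') − ord('a') = 39
'+': index 62
'1': 0..9 range, 52 + ord('1') − ord('0') = 53
'X': A..Z range, ord('X') − ord('A') = 23

Answer: 9 16 59 39 62 53 23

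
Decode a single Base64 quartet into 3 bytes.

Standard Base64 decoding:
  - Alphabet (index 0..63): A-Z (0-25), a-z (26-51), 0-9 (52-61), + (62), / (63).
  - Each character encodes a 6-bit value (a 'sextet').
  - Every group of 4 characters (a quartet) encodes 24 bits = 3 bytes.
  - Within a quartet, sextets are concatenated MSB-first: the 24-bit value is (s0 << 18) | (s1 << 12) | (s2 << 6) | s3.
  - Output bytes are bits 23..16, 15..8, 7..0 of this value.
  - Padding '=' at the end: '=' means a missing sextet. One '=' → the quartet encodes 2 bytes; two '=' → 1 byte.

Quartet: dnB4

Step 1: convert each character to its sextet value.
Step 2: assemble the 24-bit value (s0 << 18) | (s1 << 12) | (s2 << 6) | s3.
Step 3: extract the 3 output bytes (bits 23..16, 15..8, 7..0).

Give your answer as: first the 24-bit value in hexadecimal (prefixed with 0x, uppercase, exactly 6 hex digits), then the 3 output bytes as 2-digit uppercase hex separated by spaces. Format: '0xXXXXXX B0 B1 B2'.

Sextets: d=29, n=39, B=1, 4=56
24-bit: (29<<18) | (39<<12) | (1<<6) | 56
      = 0x740000 | 0x027000 | 0x000040 | 0x000038
      = 0x767078
Bytes: (v>>16)&0xFF=76, (v>>8)&0xFF=70, v&0xFF=78

Answer: 0x767078 76 70 78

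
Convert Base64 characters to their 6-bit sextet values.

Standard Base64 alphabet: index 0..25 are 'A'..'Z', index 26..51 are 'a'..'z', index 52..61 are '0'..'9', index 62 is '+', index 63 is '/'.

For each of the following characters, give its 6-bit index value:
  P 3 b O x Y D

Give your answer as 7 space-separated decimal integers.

Answer: 15 55 27 14 49 24 3

Derivation:
'P': A..Z range, ord('P') − ord('A') = 15
'3': 0..9 range, 52 + ord('3') − ord('0') = 55
'b': a..z range, 26 + ord('b') − ord('a') = 27
'O': A..Z range, ord('O') − ord('A') = 14
'x': a..z range, 26 + ord('x') − ord('a') = 49
'Y': A..Z range, ord('Y') − ord('A') = 24
'D': A..Z range, ord('D') − ord('A') = 3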